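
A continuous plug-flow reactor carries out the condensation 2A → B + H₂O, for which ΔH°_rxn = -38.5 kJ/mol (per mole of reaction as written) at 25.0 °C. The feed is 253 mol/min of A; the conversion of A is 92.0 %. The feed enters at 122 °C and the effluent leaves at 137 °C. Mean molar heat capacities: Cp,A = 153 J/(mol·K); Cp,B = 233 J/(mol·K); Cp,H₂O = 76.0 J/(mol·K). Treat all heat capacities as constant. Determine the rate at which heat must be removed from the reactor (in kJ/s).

Q_out = 64.3 kJ/s

Extent of reaction ξ = 0.920 × 253 / 2 = 116.38 mol/min
Reaction term: ξ·ΔH°_rxn = 116.38 × -38.5 = -4480.6 kJ/min
Sensible, feed 122→25 °C: -3754.8 kJ/min
Outlet flows (mol/min): A 20.24, B 116.38, H₂O 116.38
Sensible, products 25→137 °C: 4374.5 kJ/min
Q = ΔH = -3860.9 kJ/min = -64.348 kW
Heat removed = 64.348 kJ/s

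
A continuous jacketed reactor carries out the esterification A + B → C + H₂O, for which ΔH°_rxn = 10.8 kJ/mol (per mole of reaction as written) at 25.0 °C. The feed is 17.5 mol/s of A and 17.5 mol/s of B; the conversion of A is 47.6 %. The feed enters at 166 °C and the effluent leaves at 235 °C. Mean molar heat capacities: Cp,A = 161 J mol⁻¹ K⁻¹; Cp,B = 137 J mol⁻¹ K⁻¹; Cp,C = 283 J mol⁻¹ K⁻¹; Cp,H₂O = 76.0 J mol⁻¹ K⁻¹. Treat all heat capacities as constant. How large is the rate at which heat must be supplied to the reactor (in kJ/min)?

Q_in = 33400 kJ/min

Extent of reaction ξ = 0.476 × 17.5 = 8.33 mol/s
Reaction term: ξ·ΔH°_rxn = 8.33 × 10.8 = 89.964 kJ/s
Sensible, feed 166→25 °C: -735.32 kJ/s
Outlet flows (mol/s): A 9.17, B 9.17, C 8.33, H₂O 8.33
Sensible, products 25→235 °C: 1201.9 kJ/s
Q = ΔH = 556.51 kJ/s = 556.51 kW
Heat supplied = 33390 kJ/min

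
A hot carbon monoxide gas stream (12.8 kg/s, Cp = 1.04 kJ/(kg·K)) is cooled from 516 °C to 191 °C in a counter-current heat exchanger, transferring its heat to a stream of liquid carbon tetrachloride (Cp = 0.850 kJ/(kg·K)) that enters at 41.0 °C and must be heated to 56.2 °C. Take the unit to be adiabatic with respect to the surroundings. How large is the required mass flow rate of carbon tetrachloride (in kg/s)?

Heat released by hot stream: Q = 12.8 × 1.04 × (516 − 191) = 4326.4 kJ/s
Energy balance on cold side (adiabatic exchanger): Q = ṁ_c·Cp_c·(T_c,out − T_c,in)
ṁ_c = 4326.4 / [0.850 × (56.2 − 41.0)] = 334.86 kg/s

ṁ_c = 335 kg/s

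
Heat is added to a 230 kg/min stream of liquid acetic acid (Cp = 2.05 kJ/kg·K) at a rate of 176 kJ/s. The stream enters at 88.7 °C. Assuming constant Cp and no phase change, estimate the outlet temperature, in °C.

T_out = 111 °C

Q = 176 kJ/s = 10560 kJ/min
ΔT = Q/(ṁ·Cp) = 10560/(230×2.05) = 22.397 K
T_out = 88.7 + 22.397 = 111.1 °C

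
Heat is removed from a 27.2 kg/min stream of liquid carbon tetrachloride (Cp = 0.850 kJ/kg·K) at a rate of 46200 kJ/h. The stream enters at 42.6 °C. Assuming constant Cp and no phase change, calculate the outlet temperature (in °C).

T_out = 9.30 °C

Q = 46200 kJ/h = 770 kJ/min
ΔT = Q/(ṁ·Cp) = 770/(27.2×0.850) = 33.304 K
T_out = 42.6 − 33.304 = 9.2955 °C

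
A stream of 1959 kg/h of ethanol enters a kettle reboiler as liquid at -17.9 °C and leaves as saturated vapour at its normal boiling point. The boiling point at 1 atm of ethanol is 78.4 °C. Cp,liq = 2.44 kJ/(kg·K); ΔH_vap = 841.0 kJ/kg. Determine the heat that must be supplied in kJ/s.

liquid -17.9→78.4 °C: 234.97 kJ/kg
vaporisation at 78.4 °C: 841 kJ/kg
Δh = 234.97 + 841 = 1076 kJ/kg
Q = ṁ·Δh = 1959 kg/h × 1076 kJ/kg = 2.1078e+06 kJ/h
|Q| = 585.51 kW

Q = 586 kJ/s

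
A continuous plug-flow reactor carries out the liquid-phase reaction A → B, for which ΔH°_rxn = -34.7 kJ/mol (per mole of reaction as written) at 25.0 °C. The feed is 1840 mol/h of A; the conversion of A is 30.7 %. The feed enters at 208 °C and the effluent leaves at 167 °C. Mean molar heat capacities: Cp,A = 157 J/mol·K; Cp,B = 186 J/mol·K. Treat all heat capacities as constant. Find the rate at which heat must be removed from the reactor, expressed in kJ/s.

Extent of reaction ξ = 0.307 × 1840 = 564.88 mol/h
Reaction term: ξ·ΔH°_rxn = 564.88 × -34.7 = -19601 kJ/h
Sensible, feed 208→25 °C: -52865 kJ/h
Outlet flows (mol/h): A 1275.1, B 564.88
Sensible, products 25→167 °C: 43347 kJ/h
Q = ΔH = -29119 kJ/h = -8.0887 kW
Heat removed = 8.0887 kJ/s

Q_out = 8.09 kJ/s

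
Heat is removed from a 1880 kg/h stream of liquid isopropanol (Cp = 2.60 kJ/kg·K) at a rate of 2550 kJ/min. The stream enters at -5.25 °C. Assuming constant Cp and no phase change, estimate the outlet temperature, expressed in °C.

T_out = -36.6 °C

Q = 2550 kJ/min = 153000 kJ/h
ΔT = Q/(ṁ·Cp) = 153000/(1880×2.60) = 31.301 K
T_out = -5.25 − 31.301 = -36.551 °C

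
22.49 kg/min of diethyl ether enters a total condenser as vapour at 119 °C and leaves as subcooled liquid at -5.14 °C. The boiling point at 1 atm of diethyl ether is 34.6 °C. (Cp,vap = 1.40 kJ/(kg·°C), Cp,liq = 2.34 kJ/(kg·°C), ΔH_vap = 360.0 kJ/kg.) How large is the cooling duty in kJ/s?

vapour 119→34.6 °C: -118.16 kJ/kg
condensation at 34.6 °C: -360 kJ/kg
liquid 34.6→-5.14 °C: -92.992 kJ/kg
Δh = -118.16 + -360 + -92.992 = -571.15 kJ/kg
Q = ṁ·Δh = 22.49 kg/min × -571.15 kJ/kg = -12845 kJ/min
|Q| = 214.09 kW

Q_c = 214 kJ/s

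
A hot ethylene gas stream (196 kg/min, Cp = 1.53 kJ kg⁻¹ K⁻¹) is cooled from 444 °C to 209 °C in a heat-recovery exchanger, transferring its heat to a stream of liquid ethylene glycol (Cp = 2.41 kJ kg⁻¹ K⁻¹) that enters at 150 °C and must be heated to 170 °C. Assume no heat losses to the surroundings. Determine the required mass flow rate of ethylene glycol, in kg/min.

ṁ_c = 1460 kg/min

Heat released by hot stream: Q = 196 × 1.53 × (444 − 209) = 70472 kJ/min
Energy balance on cold side (adiabatic exchanger): Q = ṁ_c·Cp_c·(T_c,out − T_c,in)
ṁ_c = 70472 / [2.41 × (170 − 150)] = 1462.1 kg/min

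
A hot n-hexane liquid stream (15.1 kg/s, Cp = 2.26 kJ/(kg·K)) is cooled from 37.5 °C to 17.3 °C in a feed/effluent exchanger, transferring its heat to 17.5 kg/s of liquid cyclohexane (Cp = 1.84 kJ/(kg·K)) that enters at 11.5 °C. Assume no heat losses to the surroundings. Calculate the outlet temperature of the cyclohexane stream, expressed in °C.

T_c,out = 32.9 °C

Heat released by hot stream: Q = 15.1 × 2.26 × (37.5 − 17.3) = 689.35 kJ/s
Energy balance on cold side (adiabatic exchanger): Q = ṁ_c·Cp_c·(T_c,out − T_c,in)
T_c,out = 11.5 + 689.35/(17.5 × 1.84) = 32.908 °C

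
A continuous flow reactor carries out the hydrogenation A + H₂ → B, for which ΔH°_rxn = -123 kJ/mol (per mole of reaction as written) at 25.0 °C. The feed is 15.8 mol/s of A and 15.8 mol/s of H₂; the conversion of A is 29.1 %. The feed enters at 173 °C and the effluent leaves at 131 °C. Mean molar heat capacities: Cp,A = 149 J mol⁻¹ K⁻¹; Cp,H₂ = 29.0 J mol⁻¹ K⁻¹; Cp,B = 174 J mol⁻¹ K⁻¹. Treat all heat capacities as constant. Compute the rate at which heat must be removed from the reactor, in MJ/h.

Q_out = 2470 MJ/h

Extent of reaction ξ = 0.291 × 15.8 = 4.5978 mol/s
Reaction term: ξ·ΔH°_rxn = 4.5978 × -123 = -565.53 kJ/s
Sensible, feed 173→25 °C: -416.24 kJ/s
Outlet flows (mol/s): A 11.202, H₂ 11.202, B 4.5978
Sensible, products 25→131 °C: 296.16 kJ/s
Q = ΔH = -685.6 kJ/s = -685.6 kW
Heat removed = 2468.2 MJ/h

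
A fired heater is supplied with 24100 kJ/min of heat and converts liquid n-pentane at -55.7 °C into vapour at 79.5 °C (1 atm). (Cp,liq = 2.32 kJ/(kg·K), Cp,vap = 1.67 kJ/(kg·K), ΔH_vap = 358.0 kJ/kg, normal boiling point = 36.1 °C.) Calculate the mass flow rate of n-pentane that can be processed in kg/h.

Δh = 2.32×(36.1−-55.7) + 358.0 + 1.67×(79.5−36.1) = 643.45 kJ/kg
Q = 24100 kJ/min = 401.67 kJ/s = 1.446e+06 kJ/h
ṁ = Q/Δh = 1.446e+06 / 643.45 = 2247.2 kg/h

ṁ = 2250 kg/h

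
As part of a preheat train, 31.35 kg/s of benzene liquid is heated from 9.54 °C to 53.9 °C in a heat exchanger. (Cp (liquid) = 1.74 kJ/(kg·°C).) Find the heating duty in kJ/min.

Q = 145000 kJ/min

Q = ṁ·Cp·ΔT = 31.35 × 1.74 × (53.9 − 9.54) = 2419.8 kJ/s
Heating duty = 145190 kJ/min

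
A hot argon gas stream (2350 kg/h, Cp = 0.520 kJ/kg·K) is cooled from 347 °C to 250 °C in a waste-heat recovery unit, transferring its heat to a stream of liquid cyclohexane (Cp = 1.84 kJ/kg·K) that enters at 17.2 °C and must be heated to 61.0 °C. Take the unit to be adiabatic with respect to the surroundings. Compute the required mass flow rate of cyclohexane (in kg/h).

ṁ_c = 1470 kg/h

Heat released by hot stream: Q = 2350 × 0.520 × (347 − 250) = 118530 kJ/h
Energy balance on cold side (adiabatic exchanger): Q = ṁ_c·Cp_c·(T_c,out − T_c,in)
ṁ_c = 118530 / [1.84 × (61.0 − 17.2)] = 1470.8 kg/h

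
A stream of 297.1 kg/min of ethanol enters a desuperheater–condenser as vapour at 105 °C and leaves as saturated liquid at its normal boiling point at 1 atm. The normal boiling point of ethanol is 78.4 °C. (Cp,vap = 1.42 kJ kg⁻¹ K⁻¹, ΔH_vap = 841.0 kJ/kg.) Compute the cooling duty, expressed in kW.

Q_c = 4350 kW

vapour 105→78.4 °C: -37.772 kJ/kg
condensation at 78.4 °C: -841 kJ/kg
Δh = -37.772 + -841 = -878.77 kJ/kg
Q = ṁ·Δh = 297.1 kg/min × -878.77 kJ/kg = -261080 kJ/min
|Q| = 4351.4 kW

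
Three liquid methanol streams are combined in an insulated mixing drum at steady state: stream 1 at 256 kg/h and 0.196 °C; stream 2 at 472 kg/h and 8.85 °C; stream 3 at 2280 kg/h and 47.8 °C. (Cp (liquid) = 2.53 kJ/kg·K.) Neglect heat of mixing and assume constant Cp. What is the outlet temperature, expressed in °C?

T_out = 37.6 °C

Adiabatic, steady state ⇒ Σ ṁᵢCp,ᵢ(T_out − Tᵢ) = 0
Σ ṁᵢCp,ᵢTᵢ = 256×2.53×0.196 + 472×2.53×8.85 + 2280×2.53×47.8 = 286420
Σ ṁᵢCp,ᵢ = 256×2.53 + 472×2.53 + 2280×2.53 = 7610.2
T_out = 286420 / 7610.2 = 37.637 °C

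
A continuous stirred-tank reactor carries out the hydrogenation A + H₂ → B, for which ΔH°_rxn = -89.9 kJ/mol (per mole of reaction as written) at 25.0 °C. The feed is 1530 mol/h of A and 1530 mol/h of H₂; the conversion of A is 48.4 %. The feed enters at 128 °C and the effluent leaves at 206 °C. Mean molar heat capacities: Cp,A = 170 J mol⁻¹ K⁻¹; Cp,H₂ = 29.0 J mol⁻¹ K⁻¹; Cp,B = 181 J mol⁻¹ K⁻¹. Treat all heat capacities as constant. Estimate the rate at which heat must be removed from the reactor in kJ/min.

Extent of reaction ξ = 0.484 × 1530 = 740.52 mol/h
Reaction term: ξ·ΔH°_rxn = 740.52 × -89.9 = -66573 kJ/h
Sensible, feed 128→25 °C: -31360 kJ/h
Outlet flows (mol/h): A 789.48, H₂ 789.48, B 740.52
Sensible, products 25→206 °C: 52696 kJ/h
Q = ΔH = -45237 kJ/h = -12.566 kW
Heat removed = 753.95 kJ/min

Q_out = 754 kJ/min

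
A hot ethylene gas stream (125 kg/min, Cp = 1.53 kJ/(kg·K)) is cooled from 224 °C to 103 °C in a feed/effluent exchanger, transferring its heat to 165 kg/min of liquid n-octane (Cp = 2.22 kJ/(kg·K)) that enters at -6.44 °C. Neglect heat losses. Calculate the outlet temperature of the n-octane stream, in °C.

Heat released by hot stream: Q = 125 × 1.53 × (224 − 103) = 23141 kJ/min
Energy balance on cold side (adiabatic exchanger): Q = ṁ_c·Cp_c·(T_c,out − T_c,in)
T_c,out = -6.44 + 23141/(165 × 2.22) = 56.736 °C

T_c,out = 56.7 °C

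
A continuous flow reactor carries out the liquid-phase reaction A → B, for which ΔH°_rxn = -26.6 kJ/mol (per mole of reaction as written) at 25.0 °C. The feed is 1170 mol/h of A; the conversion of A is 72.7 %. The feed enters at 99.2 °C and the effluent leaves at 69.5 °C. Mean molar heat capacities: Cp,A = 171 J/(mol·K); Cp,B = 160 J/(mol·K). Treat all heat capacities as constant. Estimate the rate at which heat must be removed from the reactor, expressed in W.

Q_out = 8050 W

Extent of reaction ξ = 0.727 × 1170 = 850.59 mol/h
Reaction term: ξ·ΔH°_rxn = 850.59 × -26.6 = -22626 kJ/h
Sensible, feed 99.2→25 °C: -14845 kJ/h
Outlet flows (mol/h): A 319.41, B 850.59
Sensible, products 25→69.5 °C: 8486.8 kJ/h
Q = ΔH = -28984 kJ/h = -8.0511 kW
Heat removed = 8051.1 W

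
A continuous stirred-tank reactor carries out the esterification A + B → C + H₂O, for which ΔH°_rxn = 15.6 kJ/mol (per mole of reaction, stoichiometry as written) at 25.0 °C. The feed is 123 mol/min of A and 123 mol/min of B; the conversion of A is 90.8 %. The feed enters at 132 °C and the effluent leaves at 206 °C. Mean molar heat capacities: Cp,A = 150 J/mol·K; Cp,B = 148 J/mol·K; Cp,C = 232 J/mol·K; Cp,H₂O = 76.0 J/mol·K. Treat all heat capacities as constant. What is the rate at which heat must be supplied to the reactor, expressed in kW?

Q_in = 77.6 kW

Extent of reaction ξ = 0.908 × 123 = 111.68 mol/min
Reaction term: ξ·ΔH°_rxn = 111.68 × 15.6 = 1742.3 kJ/min
Sensible, feed 132→25 °C: -3922 kJ/min
Outlet flows (mol/min): A 11.316, B 11.316, C 111.68, H₂O 111.68
Sensible, products 25→206 °C: 6836.5 kJ/min
Q = ΔH = 4656.8 kJ/min = 77.614 kW
Heat supplied = 77.614 kW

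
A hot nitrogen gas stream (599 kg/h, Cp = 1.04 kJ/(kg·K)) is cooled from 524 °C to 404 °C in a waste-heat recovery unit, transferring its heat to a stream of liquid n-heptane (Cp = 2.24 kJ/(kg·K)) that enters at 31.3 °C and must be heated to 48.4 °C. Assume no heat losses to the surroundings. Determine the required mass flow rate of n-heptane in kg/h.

Heat released by hot stream: Q = 599 × 1.04 × (524 − 404) = 74755 kJ/h
Energy balance on cold side (adiabatic exchanger): Q = ṁ_c·Cp_c·(T_c,out − T_c,in)
ṁ_c = 74755 / [2.24 × (48.4 − 31.3)] = 1951.6 kg/h

ṁ_c = 1950 kg/h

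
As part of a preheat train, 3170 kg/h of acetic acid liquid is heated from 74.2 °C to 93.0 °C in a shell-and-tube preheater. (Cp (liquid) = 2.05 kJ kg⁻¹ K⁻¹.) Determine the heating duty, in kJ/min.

Q = ṁ·Cp·ΔT = 3170 × 2.05 × (93.0 − 74.2) = 122170 kJ/h
Converting: 122170 / 3600 s = 33.937 kW
Heating duty = 2036.2 kJ/min

Q = 2040 kJ/min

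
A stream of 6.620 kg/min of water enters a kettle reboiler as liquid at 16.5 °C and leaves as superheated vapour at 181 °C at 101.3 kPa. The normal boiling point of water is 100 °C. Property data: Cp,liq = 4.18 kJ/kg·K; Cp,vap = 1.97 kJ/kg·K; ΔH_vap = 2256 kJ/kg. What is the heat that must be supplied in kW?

liquid 16.5→100 °C: 349.03 kJ/kg
vaporisation at 100 °C: 2256 kJ/kg
vapour 100→181 °C: 159.57 kJ/kg
Δh = 349.03 + 2256 + 159.57 = 2764.6 kJ/kg
Q = ṁ·Δh = 6.620 kg/min × 2764.6 kJ/kg = 18302 kJ/min
|Q| = 305.03 kW

Q = 305 kW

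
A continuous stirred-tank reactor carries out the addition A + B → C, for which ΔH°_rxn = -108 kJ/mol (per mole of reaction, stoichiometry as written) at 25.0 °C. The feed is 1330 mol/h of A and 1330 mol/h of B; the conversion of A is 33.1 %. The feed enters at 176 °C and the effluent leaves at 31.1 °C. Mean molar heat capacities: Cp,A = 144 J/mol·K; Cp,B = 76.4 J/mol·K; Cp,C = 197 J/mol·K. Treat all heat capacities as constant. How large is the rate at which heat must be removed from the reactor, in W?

Q_out = 25000 W

Extent of reaction ξ = 0.331 × 1330 = 440.23 mol/h
Reaction term: ξ·ΔH°_rxn = 440.23 × -108 = -47545 kJ/h
Sensible, feed 176→25 °C: -44263 kJ/h
Outlet flows (mol/h): A 889.77, B 889.77, C 440.23
Sensible, products 25→31.1 °C: 1725.3 kJ/h
Q = ΔH = -90083 kJ/h = -25.023 kW
Heat removed = 25023 W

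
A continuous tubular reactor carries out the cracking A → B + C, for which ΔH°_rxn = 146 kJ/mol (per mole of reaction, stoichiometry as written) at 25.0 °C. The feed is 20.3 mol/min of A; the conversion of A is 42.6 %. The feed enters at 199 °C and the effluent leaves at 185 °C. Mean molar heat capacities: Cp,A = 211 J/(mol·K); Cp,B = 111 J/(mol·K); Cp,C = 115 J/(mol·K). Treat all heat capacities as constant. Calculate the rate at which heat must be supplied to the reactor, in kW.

Extent of reaction ξ = 0.426 × 20.3 = 8.6478 mol/min
Reaction term: ξ·ΔH°_rxn = 8.6478 × 146 = 1262.6 kJ/min
Sensible, feed 199→25 °C: -745.29 kJ/min
Outlet flows (mol/min): A 11.652, B 8.6478, C 8.6478
Sensible, products 25→185 °C: 706.08 kJ/min
Q = ΔH = 1223.4 kJ/min = 20.389 kW
Heat supplied = 20.389 kW

Q_in = 20.4 kW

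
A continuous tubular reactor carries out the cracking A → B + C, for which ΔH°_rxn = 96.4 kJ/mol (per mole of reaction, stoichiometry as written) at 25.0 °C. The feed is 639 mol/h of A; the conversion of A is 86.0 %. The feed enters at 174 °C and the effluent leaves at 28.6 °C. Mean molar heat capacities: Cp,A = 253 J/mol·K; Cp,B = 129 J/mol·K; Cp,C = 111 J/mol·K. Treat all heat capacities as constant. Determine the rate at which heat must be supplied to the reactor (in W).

Q_in = 8180 W

Extent of reaction ξ = 0.860 × 639 = 549.54 mol/h
Reaction term: ξ·ΔH°_rxn = 549.54 × 96.4 = 52976 kJ/h
Sensible, feed 174→25 °C: -24088 kJ/h
Outlet flows (mol/h): A 89.46, B 549.54, C 549.54
Sensible, products 25→28.6 °C: 556.28 kJ/h
Q = ΔH = 29444 kJ/h = 8.1788 kW
Heat supplied = 8178.8 W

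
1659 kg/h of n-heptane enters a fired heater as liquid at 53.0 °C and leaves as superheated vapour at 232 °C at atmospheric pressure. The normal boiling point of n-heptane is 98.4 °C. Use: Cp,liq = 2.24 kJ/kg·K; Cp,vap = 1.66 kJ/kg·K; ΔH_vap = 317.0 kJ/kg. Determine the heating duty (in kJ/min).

liquid 53.0→98.4 °C: 101.7 kJ/kg
vaporisation at 98.4 °C: 317 kJ/kg
vapour 98.4→232 °C: 221.78 kJ/kg
Δh = 101.7 + 317 + 221.78 = 640.47 kJ/kg
Q = ṁ·Δh = 1659 kg/h × 640.47 kJ/kg = 1.0625e+06 kJ/h
|Q| = 295.15 kW = 17709 kJ/min

Q = 17700 kJ/min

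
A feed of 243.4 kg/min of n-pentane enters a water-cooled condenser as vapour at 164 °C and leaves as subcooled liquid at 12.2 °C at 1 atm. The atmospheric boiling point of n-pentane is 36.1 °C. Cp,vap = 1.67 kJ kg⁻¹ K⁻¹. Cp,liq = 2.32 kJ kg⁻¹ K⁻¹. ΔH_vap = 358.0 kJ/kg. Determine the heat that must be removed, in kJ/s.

Q_c = 2540 kJ/s

vapour 164→36.1 °C: -213.59 kJ/kg
condensation at 36.1 °C: -358 kJ/kg
liquid 36.1→12.2 °C: -55.448 kJ/kg
Δh = -213.59 + -358 + -55.448 = -627.04 kJ/kg
Q = ṁ·Δh = 243.4 kg/min × -627.04 kJ/kg = -152620 kJ/min
|Q| = 2543.7 kW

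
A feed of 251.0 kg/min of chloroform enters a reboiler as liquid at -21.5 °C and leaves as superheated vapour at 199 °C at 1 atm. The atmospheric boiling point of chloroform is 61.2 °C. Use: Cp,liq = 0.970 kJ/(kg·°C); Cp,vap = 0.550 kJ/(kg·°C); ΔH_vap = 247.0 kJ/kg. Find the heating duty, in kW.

liquid -21.5→61.2 °C: 80.219 kJ/kg
vaporisation at 61.2 °C: 247 kJ/kg
vapour 61.2→199 °C: 75.79 kJ/kg
Δh = 80.219 + 247 + 75.79 = 403.01 kJ/kg
Q = ṁ·Δh = 251.0 kg/min × 403.01 kJ/kg = 101160 kJ/min
|Q| = 1685.9 kW

Q = 1690 kW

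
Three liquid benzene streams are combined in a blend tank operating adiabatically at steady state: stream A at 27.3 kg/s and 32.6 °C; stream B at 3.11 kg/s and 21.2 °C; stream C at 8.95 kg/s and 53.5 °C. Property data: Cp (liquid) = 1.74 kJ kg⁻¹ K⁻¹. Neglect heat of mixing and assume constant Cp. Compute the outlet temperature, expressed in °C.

T_out = 36.5 °C

No heat crosses the boundary, so H_out = H_in.
Σ ṁᵢCp,ᵢTᵢ = 27.3×1.74×32.6 + 3.11×1.74×21.2 + 8.95×1.74×53.5 = 2496.4
Σ ṁᵢCp,ᵢ = 27.3×1.74 + 3.11×1.74 + 8.95×1.74 = 68.486
T_out = 2496.4 / 68.486 = 36.452 °C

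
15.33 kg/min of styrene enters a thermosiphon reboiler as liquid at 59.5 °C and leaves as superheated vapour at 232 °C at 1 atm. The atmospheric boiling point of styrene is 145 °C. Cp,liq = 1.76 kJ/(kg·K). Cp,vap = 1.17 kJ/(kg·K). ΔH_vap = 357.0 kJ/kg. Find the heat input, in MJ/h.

liquid 59.5→145 °C: 150.48 kJ/kg
vaporisation at 145 °C: 357 kJ/kg
vapour 145→232 °C: 101.79 kJ/kg
Δh = 150.48 + 357 + 101.79 = 609.27 kJ/kg
Q = ṁ·Δh = 15.33 kg/min × 609.27 kJ/kg = 9340.1 kJ/min
|Q| = 155.67 kW = 560.41 MJ/h

Q = 560 MJ/h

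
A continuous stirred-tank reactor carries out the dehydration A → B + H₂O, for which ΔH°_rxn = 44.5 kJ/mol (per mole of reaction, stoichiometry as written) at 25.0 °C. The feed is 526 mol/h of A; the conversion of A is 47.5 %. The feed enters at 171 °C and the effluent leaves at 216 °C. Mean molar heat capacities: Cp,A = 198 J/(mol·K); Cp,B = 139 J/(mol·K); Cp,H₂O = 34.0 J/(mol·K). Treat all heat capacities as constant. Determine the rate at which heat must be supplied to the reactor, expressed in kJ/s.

Extent of reaction ξ = 0.475 × 526 = 249.85 mol/h
Reaction term: ξ·ΔH°_rxn = 249.85 × 44.5 = 11118 kJ/h
Sensible, feed 171→25 °C: -15206 kJ/h
Outlet flows (mol/h): A 276.15, B 249.85, H₂O 249.85
Sensible, products 25→216 °C: 18699 kJ/h
Q = ΔH = 14612 kJ/h = 4.0589 kW
Heat supplied = 4.0589 kJ/s

Q_in = 4.06 kJ/s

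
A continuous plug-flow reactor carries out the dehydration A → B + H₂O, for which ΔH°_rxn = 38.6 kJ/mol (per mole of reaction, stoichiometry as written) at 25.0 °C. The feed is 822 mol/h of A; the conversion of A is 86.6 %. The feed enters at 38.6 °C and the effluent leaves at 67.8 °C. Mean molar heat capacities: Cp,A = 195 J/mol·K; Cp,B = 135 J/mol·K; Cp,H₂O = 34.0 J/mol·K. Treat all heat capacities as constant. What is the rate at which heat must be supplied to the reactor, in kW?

Extent of reaction ξ = 0.866 × 822 = 711.85 mol/h
Reaction term: ξ·ΔH°_rxn = 711.85 × 38.6 = 27477 kJ/h
Sensible, feed 38.6→25 °C: -2179.9 kJ/h
Outlet flows (mol/h): A 110.15, B 711.85, H₂O 711.85
Sensible, products 25→67.8 °C: 6068.3 kJ/h
Q = ΔH = 31366 kJ/h = 8.7127 kW
Heat supplied = 8.7127 kW

Q_in = 8.71 kW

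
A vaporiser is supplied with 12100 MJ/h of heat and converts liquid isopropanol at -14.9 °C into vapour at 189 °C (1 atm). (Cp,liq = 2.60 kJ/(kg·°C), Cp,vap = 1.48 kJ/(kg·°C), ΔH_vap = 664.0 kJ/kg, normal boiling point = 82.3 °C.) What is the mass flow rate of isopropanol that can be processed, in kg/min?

ṁ = 188 kg/min

Δh = 2.60×(82.3−-14.9) + 664.0 + 1.48×(189−82.3) = 1074.6 kJ/kg
Q = 12100 MJ/h = 3361.1 kJ/s = 201670 kJ/min
ṁ = Q/Δh = 201670 / 1074.6 = 187.66 kg/min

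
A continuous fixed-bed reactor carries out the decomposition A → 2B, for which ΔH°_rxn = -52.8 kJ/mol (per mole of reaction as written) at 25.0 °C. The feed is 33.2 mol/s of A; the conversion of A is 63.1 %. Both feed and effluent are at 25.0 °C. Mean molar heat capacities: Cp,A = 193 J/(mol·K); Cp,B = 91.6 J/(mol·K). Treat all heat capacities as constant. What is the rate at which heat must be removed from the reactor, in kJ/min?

Q_out = 66400 kJ/min

Extent of reaction ξ = 0.631 × 33.2 = 20.949 mol/s
Reaction term: ξ·ΔH°_rxn = 20.949 × -52.8 = -1106.1 kJ/s
Q = ΔH = -1106.1 kJ/s = -1106.1 kW
Heat removed = 66367 kJ/min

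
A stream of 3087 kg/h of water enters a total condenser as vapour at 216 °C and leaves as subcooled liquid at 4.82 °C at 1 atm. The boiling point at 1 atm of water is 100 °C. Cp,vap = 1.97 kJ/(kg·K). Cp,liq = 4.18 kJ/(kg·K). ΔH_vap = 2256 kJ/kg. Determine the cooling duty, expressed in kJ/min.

vapour 216→100 °C: -228.52 kJ/kg
condensation at 100 °C: -2256 kJ/kg
liquid 100→4.82 °C: -397.85 kJ/kg
Δh = -228.52 + -2256 + -397.85 = -2882.4 kJ/kg
Q = ṁ·Δh = 3087 kg/h × -2882.4 kJ/kg = -8.8979e+06 kJ/h
|Q| = 2471.6 kW = 148300 kJ/min

Q_c = 148000 kJ/min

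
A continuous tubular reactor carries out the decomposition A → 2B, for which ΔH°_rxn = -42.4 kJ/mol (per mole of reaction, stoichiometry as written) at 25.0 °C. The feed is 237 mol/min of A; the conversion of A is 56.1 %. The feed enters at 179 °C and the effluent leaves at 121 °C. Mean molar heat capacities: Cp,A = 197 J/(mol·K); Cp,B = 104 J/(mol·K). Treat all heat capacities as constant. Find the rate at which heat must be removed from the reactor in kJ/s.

Q_out = 137 kJ/s

Extent of reaction ξ = 0.561 × 237 = 132.96 mol/min
Reaction term: ξ·ΔH°_rxn = 132.96 × -42.4 = -5637.4 kJ/min
Sensible, feed 179→25 °C: -7190.1 kJ/min
Outlet flows (mol/min): A 104.04, B 265.91
Sensible, products 25→121 °C: 4622.5 kJ/min
Q = ΔH = -8204.9 kJ/min = -136.75 kW
Heat removed = 136.75 kJ/s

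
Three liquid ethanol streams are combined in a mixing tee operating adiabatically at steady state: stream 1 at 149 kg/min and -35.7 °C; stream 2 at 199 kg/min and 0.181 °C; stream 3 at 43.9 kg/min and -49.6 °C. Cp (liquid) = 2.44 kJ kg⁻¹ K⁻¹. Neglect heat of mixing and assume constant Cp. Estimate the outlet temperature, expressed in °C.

No heat crosses the boundary, so H_out = H_in.
T_out = Σ ṁᵢCp,ᵢTᵢ / Σ ṁᵢCp,ᵢ
      = -18204 / 956.24 = -19.037 °C

T_out = -19.0 °C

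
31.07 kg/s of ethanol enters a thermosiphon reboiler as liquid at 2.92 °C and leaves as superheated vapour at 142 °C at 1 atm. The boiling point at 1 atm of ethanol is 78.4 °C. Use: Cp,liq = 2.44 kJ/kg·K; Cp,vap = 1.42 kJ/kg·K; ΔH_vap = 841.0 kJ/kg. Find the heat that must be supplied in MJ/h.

liquid 2.92→78.4 °C: 184.17 kJ/kg
vaporisation at 78.4 °C: 841 kJ/kg
vapour 78.4→142 °C: 90.312 kJ/kg
Δh = 184.17 + 841 + 90.312 = 1115.5 kJ/kg
Q = ṁ·Δh = 31.07 kg/s × 1115.5 kJ/kg = 34658 kJ/s
|Q| = 34658 kW = 124770 MJ/h

Q = 125000 MJ/h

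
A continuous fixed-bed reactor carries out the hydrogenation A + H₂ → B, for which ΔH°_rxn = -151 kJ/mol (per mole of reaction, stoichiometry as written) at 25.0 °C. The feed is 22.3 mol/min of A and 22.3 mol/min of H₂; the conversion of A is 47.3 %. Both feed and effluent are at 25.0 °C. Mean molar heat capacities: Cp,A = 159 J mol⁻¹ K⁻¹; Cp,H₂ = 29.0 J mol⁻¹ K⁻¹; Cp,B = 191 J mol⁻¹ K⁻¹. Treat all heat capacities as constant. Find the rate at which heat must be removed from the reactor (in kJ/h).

Extent of reaction ξ = 0.473 × 22.3 = 10.548 mol/min
Reaction term: ξ·ΔH°_rxn = 10.548 × -151 = -1592.7 kJ/min
Q = ΔH = -1592.7 kJ/min = -26.546 kW
Heat removed = 95564 kJ/h

Q_out = 95600 kJ/h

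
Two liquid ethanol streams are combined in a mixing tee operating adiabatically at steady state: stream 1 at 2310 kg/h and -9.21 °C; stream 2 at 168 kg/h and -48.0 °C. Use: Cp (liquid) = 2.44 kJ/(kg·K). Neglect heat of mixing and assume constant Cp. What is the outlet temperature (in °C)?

Adiabatic, steady state ⇒ Σ ṁᵢCp,ᵢ(T_out − Tᵢ) = 0
Σ ṁᵢCp,ᵢTᵢ = 2310×2.44×-9.21 + 168×2.44×-48.0 = -71587
Σ ṁᵢCp,ᵢ = 2310×2.44 + 168×2.44 = 6046.3
T_out = -71587 / 6046.3 = -11.84 °C

T_out = -11.8 °C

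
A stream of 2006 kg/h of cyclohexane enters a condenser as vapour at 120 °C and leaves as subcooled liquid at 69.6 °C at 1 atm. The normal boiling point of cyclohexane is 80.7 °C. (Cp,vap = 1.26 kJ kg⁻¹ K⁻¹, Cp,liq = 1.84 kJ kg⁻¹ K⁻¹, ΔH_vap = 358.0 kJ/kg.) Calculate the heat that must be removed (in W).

Q_c = 238000 W

vapour 120→80.7 °C: -49.518 kJ/kg
condensation at 80.7 °C: -358 kJ/kg
liquid 80.7→69.6 °C: -20.424 kJ/kg
Δh = -49.518 + -358 + -20.424 = -427.94 kJ/kg
Q = ṁ·Δh = 2006 kg/h × -427.94 kJ/kg = -858450 kJ/h
|Q| = 238.46 kW = 238460 W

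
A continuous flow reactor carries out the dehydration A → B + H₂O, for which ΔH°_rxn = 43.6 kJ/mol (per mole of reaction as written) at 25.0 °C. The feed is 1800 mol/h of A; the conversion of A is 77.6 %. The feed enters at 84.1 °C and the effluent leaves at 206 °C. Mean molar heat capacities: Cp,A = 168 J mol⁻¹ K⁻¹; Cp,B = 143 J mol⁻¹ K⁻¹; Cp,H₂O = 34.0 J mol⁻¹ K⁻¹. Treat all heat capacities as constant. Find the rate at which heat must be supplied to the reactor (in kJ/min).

Extent of reaction ξ = 0.776 × 1800 = 1396.8 mol/h
Reaction term: ξ·ΔH°_rxn = 1396.8 × 43.6 = 60900 kJ/h
Sensible, feed 84.1→25 °C: -17872 kJ/h
Outlet flows (mol/h): A 403.2, B 1396.8, H₂O 1396.8
Sensible, products 25→206 °C: 57010 kJ/h
Q = ΔH = 100040 kJ/h = 27.788 kW
Heat supplied = 1667.3 kJ/min

Q_in = 1670 kJ/min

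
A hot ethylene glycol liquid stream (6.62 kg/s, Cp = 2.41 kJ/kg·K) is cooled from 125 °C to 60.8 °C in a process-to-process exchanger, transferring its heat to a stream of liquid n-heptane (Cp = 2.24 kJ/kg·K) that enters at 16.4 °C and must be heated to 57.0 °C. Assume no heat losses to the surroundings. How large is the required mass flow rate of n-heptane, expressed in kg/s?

ṁ_c = 11.3 kg/s

Heat released by hot stream: Q = 6.62 × 2.41 × (125 − 60.8) = 1024.3 kJ/s
Energy balance on cold side (adiabatic exchanger): Q = ṁ_c·Cp_c·(T_c,out − T_c,in)
ṁ_c = 1024.3 / [2.24 × (57.0 − 16.4)] = 11.263 kg/s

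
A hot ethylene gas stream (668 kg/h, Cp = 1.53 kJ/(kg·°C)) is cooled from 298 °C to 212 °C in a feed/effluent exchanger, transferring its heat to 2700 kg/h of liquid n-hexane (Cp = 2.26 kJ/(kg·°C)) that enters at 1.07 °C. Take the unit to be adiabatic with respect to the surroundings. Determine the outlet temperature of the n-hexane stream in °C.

T_c,out = 15.5 °C

Heat released by hot stream: Q = 668 × 1.53 × (298 − 212) = 87895 kJ/h
Energy balance on cold side (adiabatic exchanger): Q = ṁ_c·Cp_c·(T_c,out − T_c,in)
T_c,out = 1.07 + 87895/(2700 × 2.26) = 15.474 °C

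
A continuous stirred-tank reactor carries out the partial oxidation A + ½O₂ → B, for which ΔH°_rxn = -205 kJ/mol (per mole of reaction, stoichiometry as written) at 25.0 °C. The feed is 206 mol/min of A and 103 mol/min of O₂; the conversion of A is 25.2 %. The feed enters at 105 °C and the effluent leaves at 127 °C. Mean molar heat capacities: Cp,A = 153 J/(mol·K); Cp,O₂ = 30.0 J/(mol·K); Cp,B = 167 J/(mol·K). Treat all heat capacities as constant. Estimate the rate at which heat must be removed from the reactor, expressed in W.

Q_out = 165000 W

Extent of reaction ξ = 0.252 × 206 = 51.912 mol/min
Reaction term: ξ·ΔH°_rxn = 51.912 × -205 = -10642 kJ/min
Sensible, feed 105→25 °C: -2768.6 kJ/min
Outlet flows (mol/min): A 154.09, O₂ 77.044, B 51.912
Sensible, products 25→127 °C: 3524.7 kJ/min
Q = ΔH = -9885.9 kJ/min = -164.76 kW
Heat removed = 164760 W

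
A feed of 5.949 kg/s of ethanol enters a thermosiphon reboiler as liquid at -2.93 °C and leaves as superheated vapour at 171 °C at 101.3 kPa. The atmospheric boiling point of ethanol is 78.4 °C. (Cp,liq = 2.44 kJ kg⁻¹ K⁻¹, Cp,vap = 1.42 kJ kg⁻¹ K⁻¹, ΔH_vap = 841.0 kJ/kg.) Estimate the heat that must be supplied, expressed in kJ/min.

Q = 418000 kJ/min

liquid -2.93→78.4 °C: 198.45 kJ/kg
vaporisation at 78.4 °C: 841 kJ/kg
vapour 78.4→171 °C: 131.49 kJ/kg
Δh = 198.45 + 841 + 131.49 = 1170.9 kJ/kg
Q = ṁ·Δh = 5.949 kg/s × 1170.9 kJ/kg = 6965.9 kJ/s
|Q| = 6965.9 kW = 417950 kJ/min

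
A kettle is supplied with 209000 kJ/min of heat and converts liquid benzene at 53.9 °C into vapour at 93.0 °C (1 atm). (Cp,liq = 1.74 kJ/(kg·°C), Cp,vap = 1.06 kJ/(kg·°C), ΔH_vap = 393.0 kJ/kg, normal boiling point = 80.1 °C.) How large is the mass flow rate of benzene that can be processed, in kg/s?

Δh = 1.74×(80.1−53.9) + 393.0 + 1.06×(93.0−80.1) = 452.26 kJ/kg
Q = 209000 kJ/min = 3483.3 kJ/s = 3483.3 kJ/s
ṁ = Q/Δh = 3483.3 / 452.26 = 7.702 kg/s

ṁ = 7.70 kg/s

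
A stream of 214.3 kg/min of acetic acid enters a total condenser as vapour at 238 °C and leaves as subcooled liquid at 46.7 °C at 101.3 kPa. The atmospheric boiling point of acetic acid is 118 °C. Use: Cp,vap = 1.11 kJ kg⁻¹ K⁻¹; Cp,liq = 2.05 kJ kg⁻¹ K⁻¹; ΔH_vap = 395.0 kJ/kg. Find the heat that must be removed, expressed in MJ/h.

vapour 238→118 °C: -133.2 kJ/kg
condensation at 118 °C: -395 kJ/kg
liquid 118→46.7 °C: -146.16 kJ/kg
Δh = -133.2 + -395 + -146.16 = -674.37 kJ/kg
Q = ṁ·Δh = 214.3 kg/min × -674.37 kJ/kg = -144520 kJ/min
|Q| = 2408.6 kW = 8671 MJ/h

Q_c = 8670 MJ/h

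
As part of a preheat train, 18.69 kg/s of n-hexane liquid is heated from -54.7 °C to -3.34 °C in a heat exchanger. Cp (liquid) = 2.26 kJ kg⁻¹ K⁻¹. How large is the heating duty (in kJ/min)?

Q = ṁ·Cp·ΔT = 18.69 × 2.26 × (-3.34 − -54.7) = 2169.4 kJ/s
Heating duty = 130160 kJ/min

Q = 130000 kJ/min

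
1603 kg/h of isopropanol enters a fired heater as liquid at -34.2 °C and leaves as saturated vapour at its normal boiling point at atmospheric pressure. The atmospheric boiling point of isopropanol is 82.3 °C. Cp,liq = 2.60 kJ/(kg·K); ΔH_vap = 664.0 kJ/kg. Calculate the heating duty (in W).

Q = 431000 W

liquid -34.2→82.3 °C: 302.9 kJ/kg
vaporisation at 82.3 °C: 664 kJ/kg
Δh = 302.9 + 664 = 966.9 kJ/kg
Q = ṁ·Δh = 1603 kg/h × 966.9 kJ/kg = 1.5499e+06 kJ/h
|Q| = 430.54 kW = 430540 W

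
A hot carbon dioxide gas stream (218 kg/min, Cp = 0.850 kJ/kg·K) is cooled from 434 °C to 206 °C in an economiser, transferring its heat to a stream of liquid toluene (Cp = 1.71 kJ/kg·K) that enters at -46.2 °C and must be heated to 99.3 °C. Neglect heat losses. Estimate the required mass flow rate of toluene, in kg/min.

Heat released by hot stream: Q = 218 × 0.850 × (434 − 206) = 42248 kJ/min
Energy balance on cold side (adiabatic exchanger): Q = ṁ_c·Cp_c·(T_c,out − T_c,in)
ṁ_c = 42248 / [1.71 × (99.3 − -46.2)] = 169.81 kg/min

ṁ_c = 170 kg/min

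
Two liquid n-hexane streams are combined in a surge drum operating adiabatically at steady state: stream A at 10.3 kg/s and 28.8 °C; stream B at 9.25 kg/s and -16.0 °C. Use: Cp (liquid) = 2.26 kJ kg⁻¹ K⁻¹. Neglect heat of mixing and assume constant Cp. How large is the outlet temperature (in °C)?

No heat crosses the boundary, so H_out = H_in.
T_out = Σ ṁᵢCp,ᵢTᵢ / Σ ṁᵢCp,ᵢ
      = 335.93 / 44.183 = 7.6031 °C

T_out = 7.60 °C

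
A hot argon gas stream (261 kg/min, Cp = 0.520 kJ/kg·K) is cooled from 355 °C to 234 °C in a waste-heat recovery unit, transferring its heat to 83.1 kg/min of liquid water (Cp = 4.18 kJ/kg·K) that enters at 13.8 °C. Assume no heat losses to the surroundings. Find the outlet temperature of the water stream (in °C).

Heat released by hot stream: Q = 261 × 0.520 × (355 − 234) = 16422 kJ/min
Energy balance on cold side (adiabatic exchanger): Q = ṁ_c·Cp_c·(T_c,out − T_c,in)
T_c,out = 13.8 + 16422/(83.1 × 4.18) = 61.077 °C

T_c,out = 61.1 °C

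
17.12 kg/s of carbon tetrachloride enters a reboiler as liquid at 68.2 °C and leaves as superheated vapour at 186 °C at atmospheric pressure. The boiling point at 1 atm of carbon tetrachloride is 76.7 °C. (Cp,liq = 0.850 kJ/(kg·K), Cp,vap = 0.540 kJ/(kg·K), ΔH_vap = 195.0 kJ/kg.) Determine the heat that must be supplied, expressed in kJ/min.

liquid 68.2→76.7 °C: 7.225 kJ/kg
vaporisation at 76.7 °C: 195 kJ/kg
vapour 76.7→186 °C: 59.022 kJ/kg
Δh = 7.225 + 195 + 59.022 = 261.25 kJ/kg
Q = ṁ·Δh = 17.12 kg/s × 261.25 kJ/kg = 4472.5 kJ/s
|Q| = 4472.5 kW = 268350 kJ/min

Q = 268000 kJ/min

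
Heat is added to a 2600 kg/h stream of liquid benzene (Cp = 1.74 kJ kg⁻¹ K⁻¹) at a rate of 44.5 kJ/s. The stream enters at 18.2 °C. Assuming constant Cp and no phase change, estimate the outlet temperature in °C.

Q = 44.5 kJ/s = 160200 kJ/h
ΔT = Q/(ṁ·Cp) = 160200/(2600×1.74) = 35.411 K
T_out = 18.2 + 35.411 = 53.611 °C

T_out = 53.6 °C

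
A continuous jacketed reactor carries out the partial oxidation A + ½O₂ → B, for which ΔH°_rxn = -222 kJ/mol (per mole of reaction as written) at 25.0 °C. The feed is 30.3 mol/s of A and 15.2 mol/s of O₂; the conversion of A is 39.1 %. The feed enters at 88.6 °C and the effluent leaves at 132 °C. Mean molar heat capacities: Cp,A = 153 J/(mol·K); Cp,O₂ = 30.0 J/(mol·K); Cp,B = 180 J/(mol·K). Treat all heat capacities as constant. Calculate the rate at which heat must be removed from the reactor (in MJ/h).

Extent of reaction ξ = 0.391 × 30.3 = 11.847 mol/s
Reaction term: ξ·ΔH°_rxn = 11.847 × -222 = -2630.1 kJ/s
Sensible, feed 88.6→25 °C: -323.84 kJ/s
Outlet flows (mol/s): A 18.453, O₂ 9.2763, B 11.847
Sensible, products 25→132 °C: 560.05 kJ/s
Q = ΔH = -2393.9 kJ/s = -2393.9 kW
Heat removed = 8618 MJ/h

Q_out = 8620 MJ/h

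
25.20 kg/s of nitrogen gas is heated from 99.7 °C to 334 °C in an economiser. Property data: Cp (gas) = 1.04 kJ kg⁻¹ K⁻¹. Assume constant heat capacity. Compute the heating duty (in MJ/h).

Q = 22100 MJ/h

Q = ṁ·Cp·ΔT = 25.20 × 1.04 × (334 − 99.7) = 6140.5 kJ/s
Heating duty = 22106 MJ/h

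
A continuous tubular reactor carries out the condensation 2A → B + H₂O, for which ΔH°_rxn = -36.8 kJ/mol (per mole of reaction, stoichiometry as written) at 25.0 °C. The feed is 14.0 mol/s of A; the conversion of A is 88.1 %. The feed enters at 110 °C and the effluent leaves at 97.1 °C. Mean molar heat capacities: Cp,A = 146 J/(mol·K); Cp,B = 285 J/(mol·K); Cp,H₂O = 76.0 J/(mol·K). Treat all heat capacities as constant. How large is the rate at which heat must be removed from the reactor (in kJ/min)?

Extent of reaction ξ = 0.881 × 14.0 / 2 = 6.167 mol/s
Reaction term: ξ·ΔH°_rxn = 6.167 × -36.8 = -226.95 kJ/s
Sensible, feed 110→25 °C: -173.74 kJ/s
Outlet flows (mol/s): A 1.666, B 6.167, H₂O 6.167
Sensible, products 25→97.1 °C: 178.05 kJ/s
Q = ΔH = -222.63 kJ/s = -222.63 kW
Heat removed = 13358 kJ/min

Q_out = 13400 kJ/min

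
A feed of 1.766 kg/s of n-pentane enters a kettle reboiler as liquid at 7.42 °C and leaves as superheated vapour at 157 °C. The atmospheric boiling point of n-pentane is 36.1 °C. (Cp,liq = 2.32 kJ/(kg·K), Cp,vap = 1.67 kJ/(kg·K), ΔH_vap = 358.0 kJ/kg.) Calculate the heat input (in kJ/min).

Q = 66400 kJ/min

liquid 7.42→36.1 °C: 66.538 kJ/kg
vaporisation at 36.1 °C: 358 kJ/kg
vapour 36.1→157 °C: 201.9 kJ/kg
Δh = 66.538 + 358 + 201.9 = 626.44 kJ/kg
Q = ṁ·Δh = 1.766 kg/s × 626.44 kJ/kg = 1106.3 kJ/s
|Q| = 1106.3 kW = 66378 kJ/min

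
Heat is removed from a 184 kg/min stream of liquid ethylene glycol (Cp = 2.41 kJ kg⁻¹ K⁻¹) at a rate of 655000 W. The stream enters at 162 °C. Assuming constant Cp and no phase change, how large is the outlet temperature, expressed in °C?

Q = 655000 W = 39300 kJ/min
ΔT = Q/(ṁ·Cp) = 39300/(184×2.41) = 88.625 K
T_out = 162 − 88.625 = 73.375 °C

T_out = 73.4 °C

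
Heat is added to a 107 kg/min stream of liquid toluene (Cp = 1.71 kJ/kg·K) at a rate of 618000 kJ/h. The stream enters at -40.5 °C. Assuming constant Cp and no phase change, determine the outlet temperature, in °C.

T_out = 15.8 °C

Q = 618000 kJ/h = 10300 kJ/min
ΔT = Q/(ṁ·Cp) = 10300/(107×1.71) = 56.293 K
T_out = -40.5 + 56.293 = 15.793 °C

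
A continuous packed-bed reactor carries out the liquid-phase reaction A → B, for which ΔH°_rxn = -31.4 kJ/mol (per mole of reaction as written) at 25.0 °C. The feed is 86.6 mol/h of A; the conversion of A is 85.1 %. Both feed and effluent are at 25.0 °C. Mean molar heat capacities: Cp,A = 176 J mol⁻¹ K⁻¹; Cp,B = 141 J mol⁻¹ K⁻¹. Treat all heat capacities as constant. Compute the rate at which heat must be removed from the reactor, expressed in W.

Extent of reaction ξ = 0.851 × 86.6 = 73.697 mol/h
Reaction term: ξ·ΔH°_rxn = 73.697 × -31.4 = -2314.1 kJ/h
Q = ΔH = -2314.1 kJ/h = -0.6428 kW
Heat removed = 642.8 W

Q_out = 643 W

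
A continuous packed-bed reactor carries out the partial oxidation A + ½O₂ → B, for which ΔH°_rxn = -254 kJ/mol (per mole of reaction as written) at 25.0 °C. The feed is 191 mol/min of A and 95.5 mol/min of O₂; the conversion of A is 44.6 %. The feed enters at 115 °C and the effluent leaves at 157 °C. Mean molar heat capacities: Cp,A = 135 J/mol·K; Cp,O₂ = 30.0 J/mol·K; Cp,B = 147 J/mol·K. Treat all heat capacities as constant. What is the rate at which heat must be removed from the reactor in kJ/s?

Extent of reaction ξ = 0.446 × 191 = 85.186 mol/min
Reaction term: ξ·ΔH°_rxn = 85.186 × -254 = -21637 kJ/min
Sensible, feed 115→25 °C: -2578.5 kJ/min
Outlet flows (mol/min): A 105.81, O₂ 52.907, B 85.186
Sensible, products 25→157 °C: 3748.1 kJ/min
Q = ΔH = -20468 kJ/min = -341.13 kW
Heat removed = 341.13 kJ/s

Q_out = 341 kJ/s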